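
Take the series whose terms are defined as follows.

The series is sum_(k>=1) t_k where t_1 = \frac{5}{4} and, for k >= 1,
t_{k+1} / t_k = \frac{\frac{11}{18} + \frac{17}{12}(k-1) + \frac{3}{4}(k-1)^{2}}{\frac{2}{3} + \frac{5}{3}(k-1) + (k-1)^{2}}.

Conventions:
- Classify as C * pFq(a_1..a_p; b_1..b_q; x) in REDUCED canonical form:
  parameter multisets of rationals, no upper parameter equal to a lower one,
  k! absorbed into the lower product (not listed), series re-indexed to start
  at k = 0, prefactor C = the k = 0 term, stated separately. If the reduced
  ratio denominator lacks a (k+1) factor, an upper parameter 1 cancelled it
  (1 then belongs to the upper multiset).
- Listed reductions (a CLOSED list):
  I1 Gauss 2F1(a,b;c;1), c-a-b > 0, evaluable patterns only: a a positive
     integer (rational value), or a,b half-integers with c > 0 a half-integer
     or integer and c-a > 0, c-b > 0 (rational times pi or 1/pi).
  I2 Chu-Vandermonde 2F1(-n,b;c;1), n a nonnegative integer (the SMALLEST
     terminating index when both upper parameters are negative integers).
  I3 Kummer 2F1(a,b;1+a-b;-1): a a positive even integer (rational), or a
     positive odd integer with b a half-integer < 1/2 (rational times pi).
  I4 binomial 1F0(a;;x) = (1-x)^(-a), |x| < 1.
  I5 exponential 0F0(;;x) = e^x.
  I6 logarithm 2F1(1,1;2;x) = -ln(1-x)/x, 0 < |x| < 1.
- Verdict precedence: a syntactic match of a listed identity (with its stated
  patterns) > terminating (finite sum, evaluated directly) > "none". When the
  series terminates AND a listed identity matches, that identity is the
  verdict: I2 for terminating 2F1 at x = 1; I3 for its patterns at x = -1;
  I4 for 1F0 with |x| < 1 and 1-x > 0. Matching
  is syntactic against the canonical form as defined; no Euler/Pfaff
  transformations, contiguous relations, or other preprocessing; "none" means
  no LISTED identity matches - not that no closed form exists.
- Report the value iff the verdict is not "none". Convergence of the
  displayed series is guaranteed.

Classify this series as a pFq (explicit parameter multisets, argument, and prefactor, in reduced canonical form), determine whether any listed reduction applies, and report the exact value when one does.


The series (x = \frac{3}{4}) is 1F0: upper {\frac{11}{9}}, lower {-}, prefactor \frac{5}{4}. Verdict: binomial (I4) matches (the 1F0 binomial series: exponent -11/9, x = \frac{3}{4}). Hence: \frac{5}{4} \cdot \left(\frac{1}{4}\right)^{-\frac{11}{9}}.

First insight: with t_0 = \frac{5}{4}, the ratio is unreduced: k + 2/3 divides both sides (C = 5/4, x = 3/4).
Term ratio: r(k) = \frac{3}{4} * (k+\frac{11}{9}) / [(k+1)] - rational; roots negated = parameters, x = \frac{3}{4}, C = \frac{5}{4}.


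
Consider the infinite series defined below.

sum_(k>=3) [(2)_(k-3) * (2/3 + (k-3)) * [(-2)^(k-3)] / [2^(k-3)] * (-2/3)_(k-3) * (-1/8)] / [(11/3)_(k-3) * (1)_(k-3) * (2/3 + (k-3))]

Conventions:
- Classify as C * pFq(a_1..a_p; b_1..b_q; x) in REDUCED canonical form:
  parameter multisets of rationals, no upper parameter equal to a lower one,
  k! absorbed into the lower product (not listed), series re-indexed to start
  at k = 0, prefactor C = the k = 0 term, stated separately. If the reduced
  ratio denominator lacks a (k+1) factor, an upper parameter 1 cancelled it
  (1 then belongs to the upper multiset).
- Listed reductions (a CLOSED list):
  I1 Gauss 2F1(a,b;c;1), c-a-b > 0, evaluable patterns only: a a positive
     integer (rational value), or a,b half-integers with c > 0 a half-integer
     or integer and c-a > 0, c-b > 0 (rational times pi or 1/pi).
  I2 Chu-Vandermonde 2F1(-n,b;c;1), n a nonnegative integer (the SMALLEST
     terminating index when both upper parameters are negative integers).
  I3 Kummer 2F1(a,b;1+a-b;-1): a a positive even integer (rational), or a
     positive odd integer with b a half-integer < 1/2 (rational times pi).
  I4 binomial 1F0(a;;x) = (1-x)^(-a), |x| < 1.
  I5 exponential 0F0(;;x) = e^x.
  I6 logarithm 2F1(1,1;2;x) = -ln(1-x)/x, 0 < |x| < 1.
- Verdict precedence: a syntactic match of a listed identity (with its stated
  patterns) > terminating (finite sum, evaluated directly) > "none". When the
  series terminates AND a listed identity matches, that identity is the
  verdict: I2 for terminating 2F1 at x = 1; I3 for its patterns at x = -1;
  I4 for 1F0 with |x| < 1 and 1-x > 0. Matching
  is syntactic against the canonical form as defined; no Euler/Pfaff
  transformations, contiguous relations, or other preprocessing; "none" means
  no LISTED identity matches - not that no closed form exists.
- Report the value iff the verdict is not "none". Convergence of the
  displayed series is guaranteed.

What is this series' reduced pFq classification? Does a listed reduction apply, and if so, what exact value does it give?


Canonical form: C = -1/8 times 2F1 with upper {-2/3, 2}, lower {11/3}, x = -1. Verdict: the Kummer evaluation I3 fires (x = -1; c = 11/3 equals 1+a-b for upper {-2/3, 2}: listed pattern). Value: -1/6.

Key observation: x = (-1) and k + 2/3 divides numerator and denominator alike; prefactor -1/8 after cancelling.
Ratio: r(k) = (-1) * (k-2/3) (k+2) / [(k+11/3) (k+1)] - rational in k, leading ratio (-1); with t_0 = -1/8, classification follows.


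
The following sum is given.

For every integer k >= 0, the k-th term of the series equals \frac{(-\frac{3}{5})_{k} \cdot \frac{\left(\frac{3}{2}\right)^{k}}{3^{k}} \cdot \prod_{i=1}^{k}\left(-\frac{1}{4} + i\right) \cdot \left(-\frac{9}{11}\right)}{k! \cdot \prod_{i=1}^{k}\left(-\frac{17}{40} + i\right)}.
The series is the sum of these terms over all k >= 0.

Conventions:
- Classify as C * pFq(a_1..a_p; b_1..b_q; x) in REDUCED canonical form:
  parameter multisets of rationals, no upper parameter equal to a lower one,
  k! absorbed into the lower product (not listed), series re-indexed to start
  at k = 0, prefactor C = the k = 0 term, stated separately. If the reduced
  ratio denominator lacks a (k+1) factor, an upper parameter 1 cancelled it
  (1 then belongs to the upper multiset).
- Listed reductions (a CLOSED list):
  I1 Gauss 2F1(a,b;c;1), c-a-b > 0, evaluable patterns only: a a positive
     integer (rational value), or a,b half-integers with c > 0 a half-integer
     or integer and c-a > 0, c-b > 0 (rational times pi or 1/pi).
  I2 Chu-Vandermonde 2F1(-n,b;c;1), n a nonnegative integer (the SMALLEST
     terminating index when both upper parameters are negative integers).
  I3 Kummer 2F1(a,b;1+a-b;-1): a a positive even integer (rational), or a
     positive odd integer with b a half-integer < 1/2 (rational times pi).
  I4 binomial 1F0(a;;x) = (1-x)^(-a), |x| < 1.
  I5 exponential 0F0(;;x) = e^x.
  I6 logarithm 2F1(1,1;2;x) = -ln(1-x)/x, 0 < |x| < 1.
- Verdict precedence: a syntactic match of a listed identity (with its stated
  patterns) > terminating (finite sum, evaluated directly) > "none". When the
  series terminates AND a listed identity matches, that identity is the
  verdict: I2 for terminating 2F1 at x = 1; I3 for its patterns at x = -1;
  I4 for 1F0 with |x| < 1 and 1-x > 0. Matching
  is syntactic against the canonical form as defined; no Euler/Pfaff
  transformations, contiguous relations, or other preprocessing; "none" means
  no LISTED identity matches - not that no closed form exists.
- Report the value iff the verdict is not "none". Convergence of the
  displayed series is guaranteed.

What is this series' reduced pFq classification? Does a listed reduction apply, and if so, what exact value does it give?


x = \frac{1}{2} here; the reduced form reads 2F1, upper {-\frac{3}{5}, \frac{3}{4}}, lower {\frac{23}{40}}, C = -\frac{9}{11}. Verdict: none - at argument \frac{1}{2} the multisets {-\frac{3}{5}, \frac{3}{4}} ; {\frac{23}{40}} match no listed identity.

The tell: t_0 being -\frac{9}{11}, the running product (C = -9/11) telescopes to a rising factorial.
Step ratio: r(k) = \frac{1}{2} * (k-\frac{3}{5}) (k+\frac{3}{4}) / [(k+\frac{23}{40}) (k+1)] - rational in k. x = \frac{1}{2}; t_0 = -\frac{9}{11}; negate the roots.


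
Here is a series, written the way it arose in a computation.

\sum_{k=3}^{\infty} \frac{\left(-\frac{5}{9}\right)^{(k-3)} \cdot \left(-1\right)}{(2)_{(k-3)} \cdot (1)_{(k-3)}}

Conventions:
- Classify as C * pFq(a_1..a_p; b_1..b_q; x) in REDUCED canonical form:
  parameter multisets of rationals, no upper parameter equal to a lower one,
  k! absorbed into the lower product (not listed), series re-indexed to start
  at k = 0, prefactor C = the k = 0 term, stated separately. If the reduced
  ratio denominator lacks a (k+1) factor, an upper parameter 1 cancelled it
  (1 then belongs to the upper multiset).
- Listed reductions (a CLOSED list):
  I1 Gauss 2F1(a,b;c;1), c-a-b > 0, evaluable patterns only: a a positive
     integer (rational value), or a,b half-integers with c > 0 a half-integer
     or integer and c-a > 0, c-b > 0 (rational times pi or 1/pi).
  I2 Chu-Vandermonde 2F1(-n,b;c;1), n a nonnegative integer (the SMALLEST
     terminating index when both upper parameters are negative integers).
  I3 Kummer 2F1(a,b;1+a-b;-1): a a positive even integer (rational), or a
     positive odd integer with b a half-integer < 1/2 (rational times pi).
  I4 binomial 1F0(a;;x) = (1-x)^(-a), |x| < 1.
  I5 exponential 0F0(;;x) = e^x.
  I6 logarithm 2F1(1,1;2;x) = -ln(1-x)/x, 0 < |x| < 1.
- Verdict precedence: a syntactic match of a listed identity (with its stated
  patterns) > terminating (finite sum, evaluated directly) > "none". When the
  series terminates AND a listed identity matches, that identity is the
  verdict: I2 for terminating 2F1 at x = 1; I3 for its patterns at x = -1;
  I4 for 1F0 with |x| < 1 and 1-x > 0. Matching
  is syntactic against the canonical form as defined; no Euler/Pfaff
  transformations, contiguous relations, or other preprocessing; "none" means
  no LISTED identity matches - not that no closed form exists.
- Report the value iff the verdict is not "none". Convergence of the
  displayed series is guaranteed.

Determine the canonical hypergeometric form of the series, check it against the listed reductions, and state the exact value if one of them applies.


This is -1 * 0F1(-; 2; -\frac{5}{9}) in reduced canonical form. Verdict: none. Every listed pattern misses the 0F1 form at -\frac{5}{9}, upper {-}.

The tell: with t_0 = -1, (1)_k (C = -1, x = -5/9) is k! itself.
Step ratio: r(k) = -\frac{5}{9} * 1 / [(k+2) (k+1)] ; factor over Q: parameters, x = -\frac{5}{9}, and C = -1.


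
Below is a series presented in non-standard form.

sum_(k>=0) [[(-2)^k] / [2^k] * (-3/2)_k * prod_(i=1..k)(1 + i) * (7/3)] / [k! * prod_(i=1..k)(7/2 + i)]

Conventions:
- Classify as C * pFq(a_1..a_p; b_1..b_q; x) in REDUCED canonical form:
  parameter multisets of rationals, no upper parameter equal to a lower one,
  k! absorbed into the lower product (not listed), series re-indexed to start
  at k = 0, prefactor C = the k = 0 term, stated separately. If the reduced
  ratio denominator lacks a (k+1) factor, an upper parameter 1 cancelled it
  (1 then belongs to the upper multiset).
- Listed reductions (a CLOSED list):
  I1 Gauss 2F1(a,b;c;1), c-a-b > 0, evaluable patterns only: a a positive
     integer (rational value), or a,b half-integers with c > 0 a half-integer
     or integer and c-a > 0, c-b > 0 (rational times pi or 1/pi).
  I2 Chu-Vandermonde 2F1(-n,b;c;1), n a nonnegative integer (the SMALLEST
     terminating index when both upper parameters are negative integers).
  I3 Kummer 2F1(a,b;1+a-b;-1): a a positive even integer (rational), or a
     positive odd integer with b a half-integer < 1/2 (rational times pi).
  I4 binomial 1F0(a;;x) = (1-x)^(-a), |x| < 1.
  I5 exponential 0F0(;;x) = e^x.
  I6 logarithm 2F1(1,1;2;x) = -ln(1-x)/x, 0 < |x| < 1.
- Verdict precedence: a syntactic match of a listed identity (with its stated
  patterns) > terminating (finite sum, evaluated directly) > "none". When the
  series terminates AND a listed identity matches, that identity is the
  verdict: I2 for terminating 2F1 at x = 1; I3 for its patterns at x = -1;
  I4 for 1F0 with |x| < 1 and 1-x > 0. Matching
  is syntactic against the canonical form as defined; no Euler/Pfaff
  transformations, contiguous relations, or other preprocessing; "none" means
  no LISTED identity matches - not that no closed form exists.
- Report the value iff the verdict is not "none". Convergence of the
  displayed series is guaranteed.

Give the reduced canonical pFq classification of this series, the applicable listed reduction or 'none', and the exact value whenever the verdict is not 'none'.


Reduced: x = -1, 2F1, upper = {-3/2, 2}, lower = {9/2}, C = 7/3. Verdict: the Kummer evaluation I3 matches (x = -1; c = 9/2 equals 1+a-b for upper {-3/2, 2}: listed pattern). Exact value: 49/12.

Key step: from the first term 7/3: the two k-th powers (C = 7/3, x = -1) combine into one argument.
Adjacent-term ratio: r(k) = (-1) * (k-3/2) (k+2) / [(k+9/2) (k+1)] ; factor over Q: parameters, x = (-1), and C = 7/3.


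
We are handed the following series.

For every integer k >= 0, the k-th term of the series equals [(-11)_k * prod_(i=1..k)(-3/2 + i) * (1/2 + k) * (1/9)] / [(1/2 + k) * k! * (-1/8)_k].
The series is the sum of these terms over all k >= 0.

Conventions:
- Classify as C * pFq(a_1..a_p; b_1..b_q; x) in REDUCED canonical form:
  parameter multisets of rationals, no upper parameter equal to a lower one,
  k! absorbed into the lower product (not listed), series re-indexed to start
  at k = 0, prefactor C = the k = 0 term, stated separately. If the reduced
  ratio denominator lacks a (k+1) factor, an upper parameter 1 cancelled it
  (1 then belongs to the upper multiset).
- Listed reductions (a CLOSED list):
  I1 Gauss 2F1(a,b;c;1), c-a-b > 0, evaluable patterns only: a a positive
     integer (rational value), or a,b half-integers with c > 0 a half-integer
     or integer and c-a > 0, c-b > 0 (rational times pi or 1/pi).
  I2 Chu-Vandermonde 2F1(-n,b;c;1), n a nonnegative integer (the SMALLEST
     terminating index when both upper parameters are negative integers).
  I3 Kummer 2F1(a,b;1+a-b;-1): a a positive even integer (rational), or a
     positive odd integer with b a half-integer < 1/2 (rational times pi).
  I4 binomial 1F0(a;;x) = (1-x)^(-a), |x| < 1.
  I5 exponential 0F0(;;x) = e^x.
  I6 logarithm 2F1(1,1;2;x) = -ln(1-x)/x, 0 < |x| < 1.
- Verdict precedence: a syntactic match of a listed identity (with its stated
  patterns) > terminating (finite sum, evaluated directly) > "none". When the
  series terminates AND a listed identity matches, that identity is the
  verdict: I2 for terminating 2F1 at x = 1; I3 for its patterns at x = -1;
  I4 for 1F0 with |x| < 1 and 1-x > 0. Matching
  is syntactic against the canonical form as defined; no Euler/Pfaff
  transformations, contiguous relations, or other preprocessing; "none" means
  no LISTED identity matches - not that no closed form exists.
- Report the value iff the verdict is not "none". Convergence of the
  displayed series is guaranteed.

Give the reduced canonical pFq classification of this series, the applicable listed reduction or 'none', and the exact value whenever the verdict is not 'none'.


Canonical form: C = 1/9 times 2F1 with upper {-11, -1/2}, lower {-1/8}, x = 1. Verdict: Vandermonde's identity (I2) fires (terminating 2F1 at x = 1 with n = 11, b = -1/2, c = -1/8). Value: -22784835055/17104651109.

First insight: t_0 being 1/9, the factor k + 1/2 cancels (top and bottom), leaving prefactor 1/9.
Ratio: r(k) = 1 * (k-11) (k-1/2) / [(k-1/8) (k+1)] ; factor over Q: parameters, x = 1, and C = 1/9.


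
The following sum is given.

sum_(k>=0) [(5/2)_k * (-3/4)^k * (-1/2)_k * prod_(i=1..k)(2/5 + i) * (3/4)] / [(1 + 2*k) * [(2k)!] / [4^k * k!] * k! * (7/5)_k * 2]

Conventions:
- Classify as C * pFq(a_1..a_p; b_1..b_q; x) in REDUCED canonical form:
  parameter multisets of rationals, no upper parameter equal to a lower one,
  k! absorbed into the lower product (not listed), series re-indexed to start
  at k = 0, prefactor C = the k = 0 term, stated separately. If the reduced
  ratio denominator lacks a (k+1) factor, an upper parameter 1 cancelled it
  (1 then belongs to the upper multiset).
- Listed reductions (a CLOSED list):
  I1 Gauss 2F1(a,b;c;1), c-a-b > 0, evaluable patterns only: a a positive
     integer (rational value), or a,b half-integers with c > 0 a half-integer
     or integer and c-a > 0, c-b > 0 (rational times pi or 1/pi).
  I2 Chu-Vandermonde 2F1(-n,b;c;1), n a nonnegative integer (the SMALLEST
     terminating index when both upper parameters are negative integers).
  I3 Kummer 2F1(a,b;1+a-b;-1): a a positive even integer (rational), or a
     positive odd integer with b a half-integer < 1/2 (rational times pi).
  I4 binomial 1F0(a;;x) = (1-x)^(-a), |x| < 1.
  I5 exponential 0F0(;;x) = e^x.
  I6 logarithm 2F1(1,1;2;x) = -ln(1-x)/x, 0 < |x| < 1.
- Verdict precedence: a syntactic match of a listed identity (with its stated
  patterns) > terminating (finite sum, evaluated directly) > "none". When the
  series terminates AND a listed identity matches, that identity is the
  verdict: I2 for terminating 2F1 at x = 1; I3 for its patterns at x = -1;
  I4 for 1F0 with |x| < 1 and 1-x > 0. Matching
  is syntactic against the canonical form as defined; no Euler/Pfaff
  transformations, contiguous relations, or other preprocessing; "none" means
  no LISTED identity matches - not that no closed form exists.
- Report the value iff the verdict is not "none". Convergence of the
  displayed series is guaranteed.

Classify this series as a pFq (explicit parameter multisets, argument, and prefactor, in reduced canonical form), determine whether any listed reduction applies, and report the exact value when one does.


Reduced: x = -3/4, 2F1, upper = {-1/2, 5/2}, lower = {3/2}, C = 3/8. Verdict: none. Every listed pattern misses the 2F1 form at -3/4, upper {-1/2, 5/2}.

The tell: with t_0 = 3/8, the running product (C = 3/8, x = -3/4) telescopes to a rising factorial.
Term ratio: r(k) = (-3/4) * (k-1/2) (k+5/2) / [(k+3/2) (k+1)] - rational in k, leading ratio (-3/4); with t_0 = 3/8, classification follows.


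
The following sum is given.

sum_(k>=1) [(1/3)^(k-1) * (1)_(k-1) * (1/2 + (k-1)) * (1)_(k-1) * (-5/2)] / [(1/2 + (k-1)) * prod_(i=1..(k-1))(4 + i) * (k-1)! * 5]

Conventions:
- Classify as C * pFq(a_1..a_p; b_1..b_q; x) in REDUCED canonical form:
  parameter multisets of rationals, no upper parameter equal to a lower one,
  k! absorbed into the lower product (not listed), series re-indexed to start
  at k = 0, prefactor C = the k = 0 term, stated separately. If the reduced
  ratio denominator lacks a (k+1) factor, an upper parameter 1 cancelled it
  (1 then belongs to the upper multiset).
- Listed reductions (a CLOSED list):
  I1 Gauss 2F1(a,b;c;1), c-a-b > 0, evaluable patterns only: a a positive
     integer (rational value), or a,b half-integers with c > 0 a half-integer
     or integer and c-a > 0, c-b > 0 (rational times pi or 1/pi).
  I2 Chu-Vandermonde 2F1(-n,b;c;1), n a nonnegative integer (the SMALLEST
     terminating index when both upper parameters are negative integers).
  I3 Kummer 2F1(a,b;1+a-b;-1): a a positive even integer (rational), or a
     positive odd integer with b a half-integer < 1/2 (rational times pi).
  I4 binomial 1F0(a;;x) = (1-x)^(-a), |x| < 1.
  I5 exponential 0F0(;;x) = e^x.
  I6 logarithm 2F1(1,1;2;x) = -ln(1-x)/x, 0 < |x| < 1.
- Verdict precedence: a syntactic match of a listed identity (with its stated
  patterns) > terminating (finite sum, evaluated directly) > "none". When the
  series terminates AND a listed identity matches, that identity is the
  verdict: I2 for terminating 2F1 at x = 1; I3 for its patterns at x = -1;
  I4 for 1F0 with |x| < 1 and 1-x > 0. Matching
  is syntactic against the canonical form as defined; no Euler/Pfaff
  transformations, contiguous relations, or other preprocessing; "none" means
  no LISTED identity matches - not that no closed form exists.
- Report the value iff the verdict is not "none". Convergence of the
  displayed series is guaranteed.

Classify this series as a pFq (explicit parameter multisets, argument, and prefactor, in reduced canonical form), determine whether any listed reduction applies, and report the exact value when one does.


Prefactor -1/2, argument 1/3: 2F1 with upper {1, 1} over lower {5}. Verdict: none here - no I1-I6 shape fits x = 1/3 with lower {5}.

First insight: t_0 = -1/2 here, and the constant factors (C = -1/2) combine into one prefactor.
Step ratio: r(k) = (1/3) * (k+1) (k+1) / [(k+5) (k+1)] - rational; roots negated = parameters, x = (1/3), C = -1/2.


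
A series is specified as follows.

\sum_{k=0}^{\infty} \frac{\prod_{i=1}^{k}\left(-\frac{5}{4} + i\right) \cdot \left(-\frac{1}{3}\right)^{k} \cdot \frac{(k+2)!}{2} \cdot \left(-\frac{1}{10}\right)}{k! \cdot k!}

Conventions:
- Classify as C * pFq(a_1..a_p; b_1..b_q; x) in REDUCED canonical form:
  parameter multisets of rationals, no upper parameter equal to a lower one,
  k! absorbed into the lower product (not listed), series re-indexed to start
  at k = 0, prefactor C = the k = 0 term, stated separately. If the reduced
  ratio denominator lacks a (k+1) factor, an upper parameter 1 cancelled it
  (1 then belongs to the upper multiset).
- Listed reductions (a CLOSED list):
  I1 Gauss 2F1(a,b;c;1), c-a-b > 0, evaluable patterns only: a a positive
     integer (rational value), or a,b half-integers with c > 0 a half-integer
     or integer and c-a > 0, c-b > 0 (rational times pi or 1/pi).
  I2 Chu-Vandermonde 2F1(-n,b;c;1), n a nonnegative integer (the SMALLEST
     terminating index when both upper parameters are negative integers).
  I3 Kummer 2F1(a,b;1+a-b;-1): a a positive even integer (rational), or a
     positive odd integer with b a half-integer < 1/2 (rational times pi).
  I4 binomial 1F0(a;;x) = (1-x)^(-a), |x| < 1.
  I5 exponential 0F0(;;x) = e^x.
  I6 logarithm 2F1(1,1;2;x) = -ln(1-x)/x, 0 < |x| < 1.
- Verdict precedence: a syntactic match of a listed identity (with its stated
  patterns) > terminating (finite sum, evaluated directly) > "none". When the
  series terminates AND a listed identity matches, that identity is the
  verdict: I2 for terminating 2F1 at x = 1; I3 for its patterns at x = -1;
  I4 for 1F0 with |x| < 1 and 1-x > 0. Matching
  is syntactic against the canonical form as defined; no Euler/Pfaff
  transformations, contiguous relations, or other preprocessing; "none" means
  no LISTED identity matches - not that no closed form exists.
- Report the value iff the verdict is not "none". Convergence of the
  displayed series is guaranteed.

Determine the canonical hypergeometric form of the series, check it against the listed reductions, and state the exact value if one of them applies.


Prefactor -\frac{1}{10}, argument -\frac{1}{3}: 2F1 with upper {-\frac{1}{4}, 3} over lower {1}. Verdict: none. Every listed pattern misses the 2F1 form at -\frac{1}{3}, upper {-\frac{1}{4}, 3}.

Key observation: t_0 = -\frac{1}{10} here, and the factorial ratio (C = -1/10) (k+a-1)!/(a-1)! is a rising factorial (a)_k.
Step ratio: r(k) = -\frac{1}{3} * (k-\frac{1}{4}) (k+3) / [(k+1) (k+1)] - rational; roots negated = parameters, x = -\frac{1}{3}, C = -\frac{1}{10}.


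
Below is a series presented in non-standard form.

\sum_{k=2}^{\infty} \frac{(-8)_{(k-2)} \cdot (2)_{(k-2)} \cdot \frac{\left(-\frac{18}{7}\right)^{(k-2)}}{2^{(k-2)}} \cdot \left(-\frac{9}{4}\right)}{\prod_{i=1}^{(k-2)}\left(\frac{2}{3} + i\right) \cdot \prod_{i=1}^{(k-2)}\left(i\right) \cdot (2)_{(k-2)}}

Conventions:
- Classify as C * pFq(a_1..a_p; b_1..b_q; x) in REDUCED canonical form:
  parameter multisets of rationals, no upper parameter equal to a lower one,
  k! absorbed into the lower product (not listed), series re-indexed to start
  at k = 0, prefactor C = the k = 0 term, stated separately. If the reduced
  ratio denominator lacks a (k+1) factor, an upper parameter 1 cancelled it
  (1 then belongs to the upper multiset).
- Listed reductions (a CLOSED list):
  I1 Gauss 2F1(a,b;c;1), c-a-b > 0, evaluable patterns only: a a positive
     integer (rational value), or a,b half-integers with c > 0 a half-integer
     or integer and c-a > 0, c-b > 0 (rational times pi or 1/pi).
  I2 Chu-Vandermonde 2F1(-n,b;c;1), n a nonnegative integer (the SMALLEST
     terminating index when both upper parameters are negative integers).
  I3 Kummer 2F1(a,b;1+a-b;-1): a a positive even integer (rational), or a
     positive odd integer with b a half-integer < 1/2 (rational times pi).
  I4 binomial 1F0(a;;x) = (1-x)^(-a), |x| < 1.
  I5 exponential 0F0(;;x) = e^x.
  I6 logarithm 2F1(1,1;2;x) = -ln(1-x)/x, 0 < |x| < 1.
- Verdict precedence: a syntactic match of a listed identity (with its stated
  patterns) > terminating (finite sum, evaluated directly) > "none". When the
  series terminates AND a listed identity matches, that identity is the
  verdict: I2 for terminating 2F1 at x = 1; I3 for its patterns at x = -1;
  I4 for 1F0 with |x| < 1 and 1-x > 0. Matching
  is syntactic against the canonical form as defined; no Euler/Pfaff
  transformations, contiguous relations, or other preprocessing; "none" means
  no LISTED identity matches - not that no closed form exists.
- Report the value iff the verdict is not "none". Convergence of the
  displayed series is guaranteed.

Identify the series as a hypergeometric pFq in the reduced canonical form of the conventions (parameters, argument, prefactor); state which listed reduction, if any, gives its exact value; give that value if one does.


Classification (C = -\frac{9}{4}): 1F1 with upper {-8}, lower {\frac{5}{3}}, argument x = -\frac{9}{7}. Verdict: terminating at k = 8: the factor (-8)_k kills every later term; summing the 9 survivors is exact. Hence: -\frac{1813443342457998897}{28880527720844800}.

Structural cue: t_0 = -\frac{9}{4} here, and the two k-th powers (prefactor -9/4) combine into one argument.
Term ratio: r(k) = -\frac{9}{7} * (k-8) / [(k+\frac{5}{3}) (k+1)] - rational; roots negated = parameters, x = -\frac{9}{7}, C = -\frac{9}{4}.


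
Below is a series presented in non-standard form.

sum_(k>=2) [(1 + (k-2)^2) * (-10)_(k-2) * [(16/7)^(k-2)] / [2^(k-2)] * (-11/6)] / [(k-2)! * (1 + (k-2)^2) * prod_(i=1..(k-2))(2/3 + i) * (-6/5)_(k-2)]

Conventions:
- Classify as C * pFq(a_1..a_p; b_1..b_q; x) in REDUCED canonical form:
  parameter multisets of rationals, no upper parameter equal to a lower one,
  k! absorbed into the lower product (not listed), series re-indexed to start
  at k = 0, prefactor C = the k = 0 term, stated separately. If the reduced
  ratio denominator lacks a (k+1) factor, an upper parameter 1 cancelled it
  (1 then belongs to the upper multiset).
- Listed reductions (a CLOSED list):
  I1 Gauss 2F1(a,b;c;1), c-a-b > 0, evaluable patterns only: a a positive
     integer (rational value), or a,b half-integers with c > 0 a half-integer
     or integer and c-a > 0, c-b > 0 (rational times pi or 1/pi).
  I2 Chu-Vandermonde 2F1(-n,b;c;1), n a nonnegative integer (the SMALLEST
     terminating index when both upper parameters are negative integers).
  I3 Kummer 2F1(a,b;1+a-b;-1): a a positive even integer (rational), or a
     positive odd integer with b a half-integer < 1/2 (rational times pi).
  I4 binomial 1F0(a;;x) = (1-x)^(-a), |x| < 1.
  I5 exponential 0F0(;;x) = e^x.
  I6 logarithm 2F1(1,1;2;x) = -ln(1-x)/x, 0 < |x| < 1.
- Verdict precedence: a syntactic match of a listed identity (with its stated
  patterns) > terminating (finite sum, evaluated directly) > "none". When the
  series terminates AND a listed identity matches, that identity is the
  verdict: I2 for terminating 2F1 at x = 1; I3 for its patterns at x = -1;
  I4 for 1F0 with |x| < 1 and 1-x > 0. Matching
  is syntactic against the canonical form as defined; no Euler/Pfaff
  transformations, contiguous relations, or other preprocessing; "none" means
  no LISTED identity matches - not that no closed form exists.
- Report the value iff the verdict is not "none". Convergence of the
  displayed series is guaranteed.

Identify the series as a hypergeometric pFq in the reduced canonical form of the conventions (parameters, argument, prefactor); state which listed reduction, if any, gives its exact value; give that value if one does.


With C = -11/6: the canonical form is 1F2(-10; -6/5, 5/3; 8/7). Verdict: terminating. With -10 upstairs the series is a 11-term polynomial sum; evaluated term by term. Hence: -46633599393711571463507/1490698143821245177182.

The tell: from the first term -11/6: the two k-th powers (C = -11/6, x = 8/7) combine into one argument.
Consecutive-term ratio: r(k) = (8/7) * (k-10) / [(k-6/5) (k+5/3) (k+1)] ; factor over Q: parameters, x = (8/7), and C = -11/6.


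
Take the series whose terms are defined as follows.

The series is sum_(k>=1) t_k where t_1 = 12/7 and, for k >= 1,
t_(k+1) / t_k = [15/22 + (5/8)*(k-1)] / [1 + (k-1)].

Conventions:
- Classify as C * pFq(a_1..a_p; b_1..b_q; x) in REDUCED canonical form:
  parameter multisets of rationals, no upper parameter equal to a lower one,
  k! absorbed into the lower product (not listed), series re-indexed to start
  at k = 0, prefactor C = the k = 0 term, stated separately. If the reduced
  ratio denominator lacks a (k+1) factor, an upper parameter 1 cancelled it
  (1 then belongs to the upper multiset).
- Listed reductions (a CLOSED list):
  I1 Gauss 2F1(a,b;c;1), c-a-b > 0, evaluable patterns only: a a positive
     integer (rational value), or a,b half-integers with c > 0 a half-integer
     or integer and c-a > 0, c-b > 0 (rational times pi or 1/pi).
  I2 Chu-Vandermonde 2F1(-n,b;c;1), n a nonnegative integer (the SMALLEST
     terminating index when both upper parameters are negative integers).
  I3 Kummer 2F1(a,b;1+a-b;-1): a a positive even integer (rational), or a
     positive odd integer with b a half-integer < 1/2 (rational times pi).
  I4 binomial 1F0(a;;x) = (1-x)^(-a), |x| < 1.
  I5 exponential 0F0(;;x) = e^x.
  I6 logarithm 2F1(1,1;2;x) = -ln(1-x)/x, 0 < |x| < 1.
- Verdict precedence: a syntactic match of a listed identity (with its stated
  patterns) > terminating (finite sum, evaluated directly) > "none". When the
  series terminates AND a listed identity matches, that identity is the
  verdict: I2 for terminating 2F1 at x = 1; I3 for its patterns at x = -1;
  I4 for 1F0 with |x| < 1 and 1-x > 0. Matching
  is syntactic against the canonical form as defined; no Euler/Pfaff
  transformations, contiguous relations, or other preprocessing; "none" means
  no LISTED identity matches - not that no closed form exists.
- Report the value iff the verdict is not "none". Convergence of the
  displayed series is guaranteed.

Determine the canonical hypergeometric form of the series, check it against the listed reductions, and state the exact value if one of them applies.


At argument 5/8: a 1F0 with upper {12/11}, lower {-}, scaled by C = 12/7. Verdict (x = 5/8): binomial (I4) applies (the 1F0 binomial series: exponent -12/11, x = 5/8). Hence: (12/7) * (3/8)^(-12/11).

The tell: with t_0 = 12/7, the expanded ratio factors over Q; C = 12/7, roots give parameters.
Step ratio: r(k) = (5/8) * (k+12/11) / [(k+1)] - rational; roots negated = parameters, x = (5/8), C = 12/7.


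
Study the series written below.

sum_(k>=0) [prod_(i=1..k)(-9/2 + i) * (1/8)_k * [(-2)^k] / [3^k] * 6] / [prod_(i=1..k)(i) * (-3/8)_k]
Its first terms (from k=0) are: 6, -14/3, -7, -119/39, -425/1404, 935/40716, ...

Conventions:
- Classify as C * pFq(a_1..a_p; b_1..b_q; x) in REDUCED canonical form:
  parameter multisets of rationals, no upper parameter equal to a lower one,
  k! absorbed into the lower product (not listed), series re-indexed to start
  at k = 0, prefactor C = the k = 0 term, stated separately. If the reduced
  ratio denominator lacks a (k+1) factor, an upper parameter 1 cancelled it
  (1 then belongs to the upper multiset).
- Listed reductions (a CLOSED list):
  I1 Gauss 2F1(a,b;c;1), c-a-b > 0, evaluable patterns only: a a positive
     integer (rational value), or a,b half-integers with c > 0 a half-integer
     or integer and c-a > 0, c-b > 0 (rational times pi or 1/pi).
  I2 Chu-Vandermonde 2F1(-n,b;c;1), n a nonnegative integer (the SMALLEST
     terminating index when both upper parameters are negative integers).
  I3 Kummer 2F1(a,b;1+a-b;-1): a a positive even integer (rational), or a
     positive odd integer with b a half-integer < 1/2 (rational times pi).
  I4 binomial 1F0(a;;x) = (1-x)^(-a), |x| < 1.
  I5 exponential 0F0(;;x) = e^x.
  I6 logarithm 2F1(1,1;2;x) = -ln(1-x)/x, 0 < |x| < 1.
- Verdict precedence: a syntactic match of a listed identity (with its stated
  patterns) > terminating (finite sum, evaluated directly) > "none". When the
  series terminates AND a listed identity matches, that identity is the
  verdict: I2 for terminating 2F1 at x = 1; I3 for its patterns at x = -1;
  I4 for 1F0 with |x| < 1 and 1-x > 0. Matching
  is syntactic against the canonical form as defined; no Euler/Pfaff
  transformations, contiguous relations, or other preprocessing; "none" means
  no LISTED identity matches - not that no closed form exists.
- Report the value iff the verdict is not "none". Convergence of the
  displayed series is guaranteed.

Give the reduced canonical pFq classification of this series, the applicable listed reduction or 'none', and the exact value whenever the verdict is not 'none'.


Classification (C = 6): 2F1 with upper {-7/2, 1/8}, lower {-3/8}, argument x = -2/3. Verdict: none. A 2F1 with upper {-7/2, 1/8} fits none of I1-I6 at x = -2/3; the sum runs forever.

Key step: t_0 = 6 here, and the two geometric factors (prefactor 6) combine into one argument.
Ratio: r(k) = (-2/3) * (k-7/2) (k+1/8) / [(k-3/8) (k+1)] - poly over poly, x = (-2/3) from leading terms; C = 6 at k = 0.


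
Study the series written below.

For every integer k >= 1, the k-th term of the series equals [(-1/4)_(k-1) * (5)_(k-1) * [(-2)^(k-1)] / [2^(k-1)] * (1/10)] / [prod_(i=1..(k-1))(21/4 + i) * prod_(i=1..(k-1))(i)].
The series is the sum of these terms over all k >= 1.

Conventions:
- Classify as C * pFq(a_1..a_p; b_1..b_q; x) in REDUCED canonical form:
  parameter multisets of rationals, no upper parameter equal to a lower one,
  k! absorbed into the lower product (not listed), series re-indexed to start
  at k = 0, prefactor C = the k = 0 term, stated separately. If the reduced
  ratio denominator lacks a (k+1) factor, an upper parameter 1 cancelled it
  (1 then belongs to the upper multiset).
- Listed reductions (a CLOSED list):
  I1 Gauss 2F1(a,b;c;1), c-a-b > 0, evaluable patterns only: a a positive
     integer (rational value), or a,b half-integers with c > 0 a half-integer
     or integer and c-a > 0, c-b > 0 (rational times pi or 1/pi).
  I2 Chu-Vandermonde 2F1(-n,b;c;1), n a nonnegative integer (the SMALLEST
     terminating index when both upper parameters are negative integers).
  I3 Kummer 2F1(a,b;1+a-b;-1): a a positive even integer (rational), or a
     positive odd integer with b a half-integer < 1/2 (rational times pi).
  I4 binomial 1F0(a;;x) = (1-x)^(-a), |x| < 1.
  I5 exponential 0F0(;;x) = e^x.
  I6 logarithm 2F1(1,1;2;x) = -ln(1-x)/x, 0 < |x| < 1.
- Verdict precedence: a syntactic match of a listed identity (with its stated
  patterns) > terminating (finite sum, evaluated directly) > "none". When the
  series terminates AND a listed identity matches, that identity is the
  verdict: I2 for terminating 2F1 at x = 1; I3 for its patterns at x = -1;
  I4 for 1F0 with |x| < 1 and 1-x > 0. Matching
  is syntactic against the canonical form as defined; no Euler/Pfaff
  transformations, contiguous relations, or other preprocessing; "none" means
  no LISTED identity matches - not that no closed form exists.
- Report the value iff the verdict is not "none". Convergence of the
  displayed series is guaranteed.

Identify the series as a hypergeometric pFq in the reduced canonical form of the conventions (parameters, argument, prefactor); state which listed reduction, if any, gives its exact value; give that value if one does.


Prefactor 1/10, argument -1: 2F1 with upper {-1/4, 5} over lower {25/4}. Verdict: none. No listed pattern accepts 2F1(-1/4, 5; 25/4; -1).

The tell: from the first term 1/10: the two k-th powers (prefactor 1/10) combine into one argument.
Ratio: r(k) = (-1) * (k-1/4) (k+5) / [(k+25/4) (k+1)] ; factor over Q: parameters, x = (-1), and C = 1/10.


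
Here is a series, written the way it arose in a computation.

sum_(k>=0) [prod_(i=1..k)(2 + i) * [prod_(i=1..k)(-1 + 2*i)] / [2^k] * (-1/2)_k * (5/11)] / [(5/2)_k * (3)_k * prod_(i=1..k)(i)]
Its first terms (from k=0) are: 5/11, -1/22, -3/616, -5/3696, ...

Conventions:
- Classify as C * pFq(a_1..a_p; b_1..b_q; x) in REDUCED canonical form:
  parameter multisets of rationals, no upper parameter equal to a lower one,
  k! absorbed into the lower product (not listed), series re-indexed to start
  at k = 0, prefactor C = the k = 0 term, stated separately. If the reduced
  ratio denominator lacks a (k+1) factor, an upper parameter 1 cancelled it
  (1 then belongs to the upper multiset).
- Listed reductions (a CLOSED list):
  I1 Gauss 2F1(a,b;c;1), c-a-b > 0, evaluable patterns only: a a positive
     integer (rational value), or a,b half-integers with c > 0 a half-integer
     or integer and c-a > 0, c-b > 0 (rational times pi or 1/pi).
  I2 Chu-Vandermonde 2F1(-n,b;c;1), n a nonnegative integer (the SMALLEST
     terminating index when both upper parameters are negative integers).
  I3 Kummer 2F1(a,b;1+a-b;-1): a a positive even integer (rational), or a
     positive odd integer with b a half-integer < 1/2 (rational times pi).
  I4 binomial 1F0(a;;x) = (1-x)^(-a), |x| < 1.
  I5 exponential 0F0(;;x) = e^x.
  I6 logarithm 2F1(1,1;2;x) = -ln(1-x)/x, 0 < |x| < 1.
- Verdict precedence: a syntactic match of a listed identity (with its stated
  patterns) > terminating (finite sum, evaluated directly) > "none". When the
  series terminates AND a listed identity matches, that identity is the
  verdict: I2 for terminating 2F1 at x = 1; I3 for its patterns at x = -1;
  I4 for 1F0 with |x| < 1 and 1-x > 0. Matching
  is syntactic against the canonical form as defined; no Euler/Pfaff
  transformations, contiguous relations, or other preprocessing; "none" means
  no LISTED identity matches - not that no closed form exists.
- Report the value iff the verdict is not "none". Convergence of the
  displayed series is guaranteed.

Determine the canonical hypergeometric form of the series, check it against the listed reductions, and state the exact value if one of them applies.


With C = 5/11: the canonical form is 2F1(-1/2, 1/2; 5/2; 1). Verdict at x = 1: Gauss's theorem I1 (half-integer case) matches (x = 1; upper {-1/2, 1/2} half-integers, c = 5/2 in the evaluable pattern). Hence: (45/352) * pi.

First insight: from the first term 5/11: the odd product 1*3*...*(2k-1) (prefactor 5/11) is 2^k (1/2)_k.
Ratio: r(k) = 1 * (k-1/2) (k+1/2) / [(k+5/2) (k+1)] - rational in k, leading ratio 1; with t_0 = 5/11, classification follows.


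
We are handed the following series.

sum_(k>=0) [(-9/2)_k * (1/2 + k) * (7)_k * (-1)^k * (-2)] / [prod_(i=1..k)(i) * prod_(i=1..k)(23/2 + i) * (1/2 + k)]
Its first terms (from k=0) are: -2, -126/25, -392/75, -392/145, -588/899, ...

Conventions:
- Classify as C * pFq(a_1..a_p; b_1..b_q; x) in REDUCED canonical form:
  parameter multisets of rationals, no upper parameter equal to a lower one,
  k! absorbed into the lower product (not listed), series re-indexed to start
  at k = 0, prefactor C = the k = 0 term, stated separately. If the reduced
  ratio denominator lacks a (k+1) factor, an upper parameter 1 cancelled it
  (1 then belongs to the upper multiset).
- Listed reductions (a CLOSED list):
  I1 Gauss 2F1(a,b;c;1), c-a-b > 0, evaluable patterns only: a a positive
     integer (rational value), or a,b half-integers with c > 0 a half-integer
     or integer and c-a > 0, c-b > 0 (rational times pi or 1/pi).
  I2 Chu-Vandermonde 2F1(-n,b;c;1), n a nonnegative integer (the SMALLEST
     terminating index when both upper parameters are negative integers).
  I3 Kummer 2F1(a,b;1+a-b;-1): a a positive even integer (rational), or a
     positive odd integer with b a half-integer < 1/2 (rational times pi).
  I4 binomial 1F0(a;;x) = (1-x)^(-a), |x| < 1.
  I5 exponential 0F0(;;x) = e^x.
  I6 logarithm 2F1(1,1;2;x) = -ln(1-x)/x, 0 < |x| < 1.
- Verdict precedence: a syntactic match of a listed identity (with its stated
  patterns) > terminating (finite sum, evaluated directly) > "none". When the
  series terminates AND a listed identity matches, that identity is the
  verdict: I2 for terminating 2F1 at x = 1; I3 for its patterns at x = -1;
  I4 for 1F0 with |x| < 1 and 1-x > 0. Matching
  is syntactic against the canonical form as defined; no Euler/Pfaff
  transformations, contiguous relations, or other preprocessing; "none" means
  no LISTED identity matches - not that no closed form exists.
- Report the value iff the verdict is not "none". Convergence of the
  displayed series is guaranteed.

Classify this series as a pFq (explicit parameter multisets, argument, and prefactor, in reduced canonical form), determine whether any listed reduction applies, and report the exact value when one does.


Key step: t_0 being -2, the lower running product (C = -2) is a rising factorial.
Consecutive-term ratio: r(k) = (-1) * (k-9/2) (k+7) / [(k+25/2) (k+1)] - rational in k, leading ratio (-1); with t_0 = -2, classification follows.

Canonical form: C = -2 times 2F1 with upper {-9/2, 7}, lower {25/2}, x = -1. Verdict at x = -1: Kummer's theorem (I3) matches (x = -1; c = 25/2 equals 1+a-b for upper {-9/2, 7}: listed pattern). Hence: (-334639305/67108864) * pi.
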